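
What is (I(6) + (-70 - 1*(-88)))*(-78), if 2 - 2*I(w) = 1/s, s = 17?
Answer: -25155/17 ≈ -1479.7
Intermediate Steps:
I(w) = 33/34 (I(w) = 1 - ½/17 = 1 - ½*1/17 = 1 - 1/34 = 33/34)
(I(6) + (-70 - 1*(-88)))*(-78) = (33/34 + (-70 - 1*(-88)))*(-78) = (33/34 + (-70 + 88))*(-78) = (33/34 + 18)*(-78) = (645/34)*(-78) = -25155/17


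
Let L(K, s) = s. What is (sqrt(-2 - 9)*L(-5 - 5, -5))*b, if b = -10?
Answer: 50*I*sqrt(11) ≈ 165.83*I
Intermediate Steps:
(sqrt(-2 - 9)*L(-5 - 5, -5))*b = (sqrt(-2 - 9)*(-5))*(-10) = (sqrt(-11)*(-5))*(-10) = ((I*sqrt(11))*(-5))*(-10) = -5*I*sqrt(11)*(-10) = 50*I*sqrt(11)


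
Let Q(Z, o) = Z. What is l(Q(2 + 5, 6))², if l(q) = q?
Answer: 49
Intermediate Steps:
l(Q(2 + 5, 6))² = (2 + 5)² = 7² = 49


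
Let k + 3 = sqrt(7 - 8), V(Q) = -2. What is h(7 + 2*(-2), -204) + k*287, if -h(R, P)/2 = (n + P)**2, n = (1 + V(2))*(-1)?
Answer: -83279 + 287*I ≈ -83279.0 + 287.0*I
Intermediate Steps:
k = -3 + I (k = -3 + sqrt(7 - 8) = -3 + sqrt(-1) = -3 + I ≈ -3.0 + 1.0*I)
n = 1 (n = (1 - 2)*(-1) = -1*(-1) = 1)
h(R, P) = -2*(1 + P)**2
h(7 + 2*(-2), -204) + k*287 = -2*(1 - 204)**2 + (-3 + I)*287 = -2*(-203)**2 + (-861 + 287*I) = -2*41209 + (-861 + 287*I) = -82418 + (-861 + 287*I) = -83279 + 287*I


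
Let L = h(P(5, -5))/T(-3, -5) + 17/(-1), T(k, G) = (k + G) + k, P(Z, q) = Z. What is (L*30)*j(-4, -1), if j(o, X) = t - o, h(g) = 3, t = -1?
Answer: -17100/11 ≈ -1554.5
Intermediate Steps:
T(k, G) = G + 2*k (T(k, G) = (G + k) + k = G + 2*k)
j(o, X) = -1 - o
L = -190/11 (L = 3/(-5 + 2*(-3)) + 17/(-1) = 3/(-5 - 6) + 17*(-1) = 3/(-11) - 17 = 3*(-1/11) - 17 = -3/11 - 17 = -190/11 ≈ -17.273)
(L*30)*j(-4, -1) = (-190/11*30)*(-1 - 1*(-4)) = -5700*(-1 + 4)/11 = -5700/11*3 = -17100/11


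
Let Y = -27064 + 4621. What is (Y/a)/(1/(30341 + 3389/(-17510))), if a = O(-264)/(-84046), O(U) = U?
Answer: -167016729116707823/770440 ≈ -2.1678e+11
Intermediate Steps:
a = 132/42023 (a = -264/(-84046) = -264*(-1/84046) = 132/42023 ≈ 0.0031411)
Y = -22443
(Y/a)/(1/(30341 + 3389/(-17510))) = (-22443/132/42023)/(1/(30341 + 3389/(-17510))) = (-22443*42023/132)/(1/(30341 + 3389*(-1/17510))) = -314374063/(44*(1/(30341 - 3389/17510))) = -314374063/(44*(1/(531267521/17510))) = -314374063/(44*17510/531267521) = -314374063/44*531267521/17510 = -167016729116707823/770440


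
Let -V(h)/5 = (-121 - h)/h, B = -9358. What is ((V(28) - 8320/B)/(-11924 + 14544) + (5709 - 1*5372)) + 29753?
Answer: 2065687886387/68650288 ≈ 30090.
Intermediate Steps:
V(h) = -5*(-121 - h)/h
((V(28) - 8320/B)/(-11924 + 14544) + (5709 - 1*5372)) + 29753 = (((5 + 605/28) - 8320/(-9358))/(-11924 + 14544) + (5709 - 1*5372)) + 29753 = (((5 + 605*(1/28)) - 8320*(-1/9358))/2620 + (5709 - 5372)) + 29753 = (((5 + 605/28) + 4160/4679)*(1/2620) + 337) + 29753 = ((745/28 + 4160/4679)*(1/2620) + 337) + 29753 = ((3602335/131012)*(1/2620) + 337) + 29753 = (720467/68650288 + 337) + 29753 = 23135867523/68650288 + 29753 = 2065687886387/68650288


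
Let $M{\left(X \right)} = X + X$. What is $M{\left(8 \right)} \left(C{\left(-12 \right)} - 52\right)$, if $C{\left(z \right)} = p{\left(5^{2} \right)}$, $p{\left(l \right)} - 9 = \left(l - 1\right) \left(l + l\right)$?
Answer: $18512$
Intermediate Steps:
$p{\left(l \right)} = 9 + 2 l \left(-1 + l\right)$ ($p{\left(l \right)} = 9 + \left(l - 1\right) \left(l + l\right) = 9 + \left(-1 + l\right) 2 l = 9 + 2 l \left(-1 + l\right)$)
$C{\left(z \right)} = 1209$ ($C{\left(z \right)} = 9 - 2 \cdot 5^{2} + 2 \left(5^{2}\right)^{2} = 9 - 50 + 2 \cdot 25^{2} = 9 - 50 + 2 \cdot 625 = 9 - 50 + 1250 = 1209$)
$M{\left(X \right)} = 2 X$
$M{\left(8 \right)} \left(C{\left(-12 \right)} - 52\right) = 2 \cdot 8 \left(1209 - 52\right) = 16 \cdot 1157 = 18512$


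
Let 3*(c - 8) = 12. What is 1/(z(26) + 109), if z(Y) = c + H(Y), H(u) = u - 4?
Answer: 1/143 ≈ 0.0069930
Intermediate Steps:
c = 12 (c = 8 + (⅓)*12 = 8 + 4 = 12)
H(u) = -4 + u
z(Y) = 8 + Y (z(Y) = 12 + (-4 + Y) = 8 + Y)
1/(z(26) + 109) = 1/((8 + 26) + 109) = 1/(34 + 109) = 1/143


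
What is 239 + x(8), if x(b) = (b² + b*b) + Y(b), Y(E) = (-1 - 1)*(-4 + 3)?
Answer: 369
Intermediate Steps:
Y(E) = 2 (Y(E) = -2*(-1) = 2)
x(b) = 2 + 2*b² (x(b) = (b² + b*b) + 2 = (b² + b²) + 2 = 2*b² + 2 = 2 + 2*b²)
239 + x(8) = 239 + (2 + 2*8²) = 239 + (2 + 2*64) = 239 + (2 + 128) = 239 + 130 = 369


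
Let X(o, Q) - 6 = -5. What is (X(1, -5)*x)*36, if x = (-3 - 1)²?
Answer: 576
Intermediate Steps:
X(o, Q) = 1 (X(o, Q) = 6 - 5 = 1)
x = 16 (x = (-4)² = 16)
(X(1, -5)*x)*36 = (1*16)*36 = 16*36 = 576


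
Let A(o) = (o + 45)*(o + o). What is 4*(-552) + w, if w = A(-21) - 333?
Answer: -3549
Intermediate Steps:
A(o) = 2*o*(45 + o) (A(o) = (45 + o)*(2*o) = 2*o*(45 + o))
w = -1341 (w = 2*(-21)*(45 - 21) - 333 = 2*(-21)*24 - 333 = -1008 - 333 = -1341)
4*(-552) + w = 4*(-552) - 1341 = -2208 - 1341 = -3549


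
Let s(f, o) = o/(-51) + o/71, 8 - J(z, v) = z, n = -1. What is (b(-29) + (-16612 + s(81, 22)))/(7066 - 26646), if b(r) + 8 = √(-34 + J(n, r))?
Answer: 3009073/3544959 - I/3916 ≈ 0.84883 - 0.00025536*I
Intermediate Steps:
J(z, v) = 8 - z
s(f, o) = -20*o/3621 (s(f, o) = o*(-1/51) + o*(1/71) = -o/51 + o/71 = -20*o/3621)
b(r) = -8 + 5*I (b(r) = -8 + √(-34 + (8 - 1*(-1))) = -8 + √(-34 + (8 + 1)) = -8 + √(-34 + 9) = -8 + √(-25) = -8 + 5*I)
(b(-29) + (-16612 + s(81, 22)))/(7066 - 26646) = ((-8 + 5*I) + (-16612 - 20/3621*22))/(7066 - 26646) = ((-8 + 5*I) + (-16612 - 440/3621))/(-19580) = ((-8 + 5*I) - 60152492/3621)*(-1/19580) = (-60181460/3621 + 5*I)*(-1/19580) = 3009073/3544959 - I/3916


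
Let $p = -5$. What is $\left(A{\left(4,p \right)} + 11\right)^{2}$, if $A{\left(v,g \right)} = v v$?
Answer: $729$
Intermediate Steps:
$A{\left(v,g \right)} = v^{2}$
$\left(A{\left(4,p \right)} + 11\right)^{2} = \left(4^{2} + 11\right)^{2} = \left(16 + 11\right)^{2} = 27^{2} = 729$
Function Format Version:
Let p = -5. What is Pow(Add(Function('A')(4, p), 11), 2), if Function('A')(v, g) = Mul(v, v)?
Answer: 729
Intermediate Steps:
Function('A')(v, g) = Pow(v, 2)
Pow(Add(Function('A')(4, p), 11), 2) = Pow(Add(Pow(4, 2), 11), 2) = Pow(Add(16, 11), 2) = Pow(27, 2) = 729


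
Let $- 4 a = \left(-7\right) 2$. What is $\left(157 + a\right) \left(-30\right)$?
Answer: $-4815$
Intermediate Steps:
$a = \frac{7}{2}$ ($a = - \frac{\left(-7\right) 2}{4} = \left(- \frac{1}{4}\right) \left(-14\right) = \frac{7}{2} \approx 3.5$)
$\left(157 + a\right) \left(-30\right) = \left(157 + \frac{7}{2}\right) \left(-30\right) = \frac{321}{2} \left(-30\right) = -4815$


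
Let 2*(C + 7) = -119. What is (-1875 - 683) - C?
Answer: -4983/2 ≈ -2491.5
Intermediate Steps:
C = -133/2 (C = -7 + (½)*(-119) = -7 - 119/2 = -133/2 ≈ -66.500)
(-1875 - 683) - C = (-1875 - 683) - 1*(-133/2) = -2558 + 133/2 = -4983/2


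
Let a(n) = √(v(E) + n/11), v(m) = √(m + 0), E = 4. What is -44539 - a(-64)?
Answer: -44539 - I*√462/11 ≈ -44539.0 - 1.954*I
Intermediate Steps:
v(m) = √m
a(n) = √(2 + n/11) (a(n) = √(√4 + n/11) = √(2 + n*(1/11)) = √(2 + n/11))
-44539 - a(-64) = -44539 - √(242 + 11*(-64))/11 = -44539 - √(242 - 704)/11 = -44539 - √(-462)/11 = -44539 - I*√462/11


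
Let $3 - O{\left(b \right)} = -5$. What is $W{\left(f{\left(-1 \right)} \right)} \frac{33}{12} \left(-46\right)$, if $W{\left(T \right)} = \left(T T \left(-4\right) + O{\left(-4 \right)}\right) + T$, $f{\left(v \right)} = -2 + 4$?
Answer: $759$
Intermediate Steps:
$f{\left(v \right)} = 2$
$O{\left(b \right)} = 8$ ($O{\left(b \right)} = 3 - -5 = 3 + 5 = 8$)
$W{\left(T \right)} = 8 + T - 4 T^{2}$ ($W{\left(T \right)} = \left(T T \left(-4\right) + 8\right) + T = \left(T^{2} \left(-4\right) + 8\right) + T = \left(- 4 T^{2} + 8\right) + T = \left(8 - 4 T^{2}\right) + T = 8 + T - 4 T^{2}$)
$W{\left(f{\left(-1 \right)} \right)} \frac{33}{12} \left(-46\right) = \left(8 + 2 - 4 \cdot 2^{2}\right) \frac{33}{12} \left(-46\right) = \left(8 + 2 - 16\right) 33 \cdot \frac{1}{12} \left(-46\right) = \left(8 + 2 - 16\right) \frac{11}{4} \left(-46\right) = \left(-6\right) \frac{11}{4} \left(-46\right) = \left(- \frac{33}{2}\right) \left(-46\right) = 759$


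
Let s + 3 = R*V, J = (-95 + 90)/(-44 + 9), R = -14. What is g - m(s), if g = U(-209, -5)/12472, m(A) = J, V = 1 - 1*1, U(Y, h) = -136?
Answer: -1678/10913 ≈ -0.15376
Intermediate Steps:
V = 0 (V = 1 - 1 = 0)
J = ⅐ (J = -5/(-35) = -5*(-1/35) = ⅐ ≈ 0.14286)
s = -3 (s = -3 - 14*0 = -3 + 0 = -3)
m(A) = ⅐
g = -17/1559 (g = -136/12472 = -136*1/12472 = -17/1559 ≈ -0.010904)
g - m(s) = -17/1559 - 1*⅐ = -17/1559 - ⅐ = -1678/10913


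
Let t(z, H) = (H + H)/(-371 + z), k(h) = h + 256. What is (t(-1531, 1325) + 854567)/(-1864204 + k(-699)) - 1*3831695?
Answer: -6794666228610307/1773279297 ≈ -3.8317e+6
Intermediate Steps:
k(h) = 256 + h
t(z, H) = 2*H/(-371 + z) (t(z, H) = (2*H)/(-371 + z) = 2*H/(-371 + z))
(t(-1531, 1325) + 854567)/(-1864204 + k(-699)) - 1*3831695 = (2*1325/(-371 - 1531) + 854567)/(-1864204 + (256 - 699)) - 1*3831695 = (2*1325/(-1902) + 854567)/(-1864204 - 443) - 3831695 = (2*1325*(-1/1902) + 854567)/(-1864647) - 3831695 = (-1325/951 + 854567)*(-1/1864647) - 3831695 = (812691892/951)*(-1/1864647) - 3831695 = -812691892/1773279297 - 3831695 = -6794666228610307/1773279297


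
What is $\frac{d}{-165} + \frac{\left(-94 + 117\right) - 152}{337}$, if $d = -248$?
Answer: $\frac{62291}{55605} \approx 1.1202$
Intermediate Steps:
$\frac{d}{-165} + \frac{\left(-94 + 117\right) - 152}{337} = - \frac{248}{-165} + \frac{\left(-94 + 117\right) - 152}{337} = \left(-248\right) \left(- \frac{1}{165}\right) + \left(23 - 152\right) \frac{1}{337} = \frac{248}{165} - \frac{129}{337} = \frac{62291}{55605}$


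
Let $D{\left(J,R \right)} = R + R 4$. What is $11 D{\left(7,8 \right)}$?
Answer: $440$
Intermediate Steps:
$D{\left(J,R \right)} = 5 R$ ($D{\left(J,R \right)} = R + 4 R = 5 R$)
$11 D{\left(7,8 \right)} = 11 \cdot 5 \cdot 8 = 11 \cdot 40 = 440$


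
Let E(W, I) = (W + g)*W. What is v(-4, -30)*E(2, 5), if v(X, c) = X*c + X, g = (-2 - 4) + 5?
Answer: 232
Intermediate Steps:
g = -1 (g = -6 + 5 = -1)
E(W, I) = W*(-1 + W) (E(W, I) = (W - 1)*W = (-1 + W)*W = W*(-1 + W))
v(X, c) = X + X*c
v(-4, -30)*E(2, 5) = (-4*(1 - 30))*(2*(-1 + 2)) = (-4*(-29))*(2*1) = 116*2 = 232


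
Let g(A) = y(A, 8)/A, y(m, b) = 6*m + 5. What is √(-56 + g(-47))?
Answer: I*√110685/47 ≈ 7.0786*I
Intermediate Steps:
y(m, b) = 5 + 6*m
g(A) = (5 + 6*A)/A
√(-56 + g(-47)) = √(-56 + (6 + 5/(-47))) = √(-56 + (6 + 5*(-1/47))) = √(-56 + (6 - 5/47)) = √(-56 + 277/47) = √(-2355/47) = I*√110685/47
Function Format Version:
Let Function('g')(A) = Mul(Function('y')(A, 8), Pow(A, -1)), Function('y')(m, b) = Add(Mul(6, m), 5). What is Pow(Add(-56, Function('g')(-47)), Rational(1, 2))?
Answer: Mul(Rational(1, 47), I, Pow(110685, Rational(1, 2))) ≈ Mul(7.0786, I)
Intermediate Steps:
Function('y')(m, b) = Add(5, Mul(6, m))
Function('g')(A) = Mul(Pow(A, -1), Add(5, Mul(6, A))) (Function('g')(A) = Mul(Add(5, Mul(6, A)), Pow(A, -1)) = Mul(Pow(A, -1), Add(5, Mul(6, A))))
Pow(Add(-56, Function('g')(-47)), Rational(1, 2)) = Pow(Add(-56, Add(6, Mul(5, Pow(-47, -1)))), Rational(1, 2)) = Pow(Add(-56, Add(6, Mul(5, Rational(-1, 47)))), Rational(1, 2)) = Pow(Add(-56, Add(6, Rational(-5, 47))), Rational(1, 2)) = Pow(Add(-56, Rational(277, 47)), Rational(1, 2)) = Pow(Rational(-2355, 47), Rational(1, 2)) = Mul(Rational(1, 47), I, Pow(110685, Rational(1, 2)))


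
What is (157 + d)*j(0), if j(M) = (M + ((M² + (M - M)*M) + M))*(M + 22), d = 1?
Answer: 0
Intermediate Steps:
j(M) = (22 + M)*(M² + 2*M) (j(M) = (M + ((M² + 0*M) + M))*(22 + M) = (M + ((M² + 0) + M))*(22 + M) = (M + (M² + M))*(22 + M) = (M + (M + M²))*(22 + M) = (M² + 2*M)*(22 + M) = (22 + M)*(M² + 2*M))
(157 + d)*j(0) = (157 + 1)*(0*(44 + 0² + 24*0)) = 158*(0*(44 + 0 + 0)) = 158*(0*44) = 158*0 = 0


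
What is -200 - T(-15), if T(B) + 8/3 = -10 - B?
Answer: -607/3 ≈ -202.33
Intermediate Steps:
T(B) = -38/3 - B (T(B) = -8/3 + (-10 - B) = -38/3 - B)
-200 - T(-15) = -200 - (-38/3 - 1*(-15)) = -200 - (-38/3 + 15) = -200 - 1*7/3 = -200 - 7/3 = -607/3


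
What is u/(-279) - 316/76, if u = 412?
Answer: -29869/5301 ≈ -5.6346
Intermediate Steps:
u/(-279) - 316/76 = 412/(-279) - 316/76 = 412*(-1/279) - 316*1/76 = -412/279 - 79/19 = -29869/5301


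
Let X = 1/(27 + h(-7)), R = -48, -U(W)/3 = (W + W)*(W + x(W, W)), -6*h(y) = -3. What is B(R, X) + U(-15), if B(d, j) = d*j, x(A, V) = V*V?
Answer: 1039404/55 ≈ 18898.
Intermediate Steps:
h(y) = ½ (h(y) = -⅙*(-3) = ½)
x(A, V) = V²
U(W) = -6*W*(W + W²) (U(W) = -3*(W + W)*(W + W²) = -3*2*W*(W + W²) = -6*W*(W + W²))
X = 2/55 (X = 1/(27 + ½) = 1/(55/2) = 2/55 ≈ 0.036364)
B(R, X) + U(-15) = -48*2/55 - 6*(-15)²*(1 - 15) = -96/55 - 6*225*(-14) = -96/55 + 18900 = 1039404/55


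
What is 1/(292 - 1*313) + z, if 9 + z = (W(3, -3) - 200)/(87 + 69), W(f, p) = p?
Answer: -3767/364 ≈ -10.349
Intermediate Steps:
z = -1607/156 (z = -9 + (-3 - 200)/(87 + 69) = -9 - 203/156 = -1607/156 ≈ -10.301)
1/(292 - 1*313) + z = 1/(292 - 1*313) - 1607/156 = 1/(292 - 313) - 1607/156 = 1/(-21) - 1607/156 = -1/21 - 1607/156 = -3767/364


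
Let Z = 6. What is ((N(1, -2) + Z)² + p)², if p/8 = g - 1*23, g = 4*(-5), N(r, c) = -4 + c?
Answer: 118336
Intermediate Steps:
g = -20
p = -344 (p = 8*(-20 - 1*23) = 8*(-20 - 23) = 8*(-43) = -344)
((N(1, -2) + Z)² + p)² = (((-4 - 2) + 6)² - 344)² = ((-6 + 6)² - 344)² = (0² - 344)² = (0 - 344)² = (-344)² = 118336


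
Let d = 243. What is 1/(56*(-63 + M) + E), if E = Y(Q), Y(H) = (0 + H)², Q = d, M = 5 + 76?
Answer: 1/60057 ≈ 1.6651e-5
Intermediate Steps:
M = 81
Q = 243
Y(H) = H²
E = 59049 (E = 243² = 59049)
1/(56*(-63 + M) + E) = 1/(56*(-63 + 81) + 59049) = 1/(56*18 + 59049) = 1/(1008 + 59049) = 1/60057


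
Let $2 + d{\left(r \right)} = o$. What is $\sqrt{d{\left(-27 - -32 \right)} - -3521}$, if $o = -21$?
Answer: $\sqrt{3498} \approx 59.144$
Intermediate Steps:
$d{\left(r \right)} = -23$ ($d{\left(r \right)} = -2 - 21 = -23$)
$\sqrt{d{\left(-27 - -32 \right)} - -3521} = \sqrt{-23 - -3521} = \sqrt{-23 + 3521} = \sqrt{3498}$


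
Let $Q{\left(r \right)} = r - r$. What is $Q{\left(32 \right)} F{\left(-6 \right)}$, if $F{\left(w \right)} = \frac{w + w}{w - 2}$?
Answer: $0$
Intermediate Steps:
$Q{\left(r \right)} = 0$
$F{\left(w \right)} = \frac{2 w}{-2 + w}$
$Q{\left(32 \right)} F{\left(-6 \right)} = 0 \cdot 2 \left(-6\right) \frac{1}{-2 - 6} = 0 \cdot 2 \left(-6\right) \frac{1}{-8} = 0 \cdot 2 \left(-6\right) \left(- \frac{1}{8}\right) = 0 \cdot \frac{3}{2} = 0$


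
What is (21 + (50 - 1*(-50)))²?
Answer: 14641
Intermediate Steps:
(21 + (50 - 1*(-50)))² = (21 + (50 + 50))² = (21 + 100)² = 121² = 14641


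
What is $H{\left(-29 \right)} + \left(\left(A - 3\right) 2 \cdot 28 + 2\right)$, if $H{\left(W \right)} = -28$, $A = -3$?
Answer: $-362$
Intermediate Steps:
$H{\left(-29 \right)} + \left(\left(A - 3\right) 2 \cdot 28 + 2\right) = -28 + \left(\left(-3 - 3\right) 2 \cdot 28 + 2\right) = -28 + \left(\left(-6\right) 2 \cdot 28 + 2\right) = -28 + \left(\left(-12\right) 28 + 2\right) = -28 + \left(-336 + 2\right) = -28 - 334 = -362$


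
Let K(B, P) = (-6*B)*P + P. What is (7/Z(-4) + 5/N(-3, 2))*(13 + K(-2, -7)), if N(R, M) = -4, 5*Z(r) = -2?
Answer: 2925/2 ≈ 1462.5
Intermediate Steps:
K(B, P) = P - 6*B*P (K(B, P) = -6*B*P + P = P - 6*B*P)
Z(r) = -⅖ (Z(r) = (⅕)*(-2) = -⅖)
(7/Z(-4) + 5/N(-3, 2))*(13 + K(-2, -7)) = (7/(-⅖) + 5/(-4))*(13 - 7*(1 - 6*(-2))) = (7*(-5/2) + 5*(-¼))*(13 - 7*(1 + 12)) = (-35/2 - 5/4)*(13 - 7*13) = -75*(13 - 91)/4 = -75/4*(-78) = 2925/2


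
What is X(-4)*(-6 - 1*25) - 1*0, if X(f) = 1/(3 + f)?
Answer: 31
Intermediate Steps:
X(-4)*(-6 - 1*25) - 1*0 = (-6 - 1*25)/(3 - 4) - 1*0 = (-6 - 25)/(-1) + 0 = -1*(-31) + 0 = 31 + 0 = 31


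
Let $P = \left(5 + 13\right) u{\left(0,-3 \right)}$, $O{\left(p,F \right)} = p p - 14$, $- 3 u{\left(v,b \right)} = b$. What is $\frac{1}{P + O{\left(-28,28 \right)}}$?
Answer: $\frac{1}{788} \approx 0.001269$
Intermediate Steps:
$u{\left(v,b \right)} = - \frac{b}{3}$
$O{\left(p,F \right)} = -14 + p^{2}$ ($O{\left(p,F \right)} = p^{2} - 14 = -14 + p^{2}$)
$P = 18$ ($P = \left(5 + 13\right) \left(\left(- \frac{1}{3}\right) \left(-3\right)\right) = 18 \cdot 1 = 18$)
$\frac{1}{P + O{\left(-28,28 \right)}} = \frac{1}{18 - \left(14 - \left(-28\right)^{2}\right)} = \frac{1}{18 + \left(-14 + 784\right)} = \frac{1}{18 + 770} = \frac{1}{788}$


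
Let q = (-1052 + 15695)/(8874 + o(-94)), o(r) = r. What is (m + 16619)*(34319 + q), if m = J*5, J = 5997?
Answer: 3510859479413/2195 ≈ 1.5995e+9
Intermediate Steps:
m = 29985 (m = 5997*5 = 29985)
q = 14643/8780 (q = (-1052 + 15695)/(8874 - 94) = 14643/8780 ≈ 1.6678)
(m + 16619)*(34319 + q) = (29985 + 16619)*(34319 + 14643/8780) = 46604*(301335463/8780) = 3510859479413/2195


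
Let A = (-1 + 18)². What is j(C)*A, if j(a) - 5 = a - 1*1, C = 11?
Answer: 4335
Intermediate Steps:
j(a) = 4 + a (j(a) = 5 + (a - 1*1) = 5 + (a - 1) = 5 + (-1 + a) = 4 + a)
A = 289 (A = 17² = 289)
j(C)*A = (4 + 11)*289 = 15*289 = 4335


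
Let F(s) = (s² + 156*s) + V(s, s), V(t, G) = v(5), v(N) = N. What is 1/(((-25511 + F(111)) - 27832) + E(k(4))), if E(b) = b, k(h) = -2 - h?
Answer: -1/23707 ≈ -4.2182e-5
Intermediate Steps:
V(t, G) = 5
F(s) = 5 + s² + 156*s (F(s) = (s² + 156*s) + 5 = 5 + s² + 156*s)
1/(((-25511 + F(111)) - 27832) + E(k(4))) = 1/(((-25511 + (5 + 111² + 156*111)) - 27832) + (-2 - 1*4)) = 1/(((-25511 + (5 + 12321 + 17316)) - 27832) + (-2 - 4)) = 1/(((-25511 + 29642) - 27832) - 6) = 1/((4131 - 27832) - 6) = 1/(-23701 - 6) = 1/(-23707) = -1/23707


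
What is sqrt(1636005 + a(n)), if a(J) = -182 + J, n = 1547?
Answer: 3*sqrt(181930) ≈ 1279.6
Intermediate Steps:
sqrt(1636005 + a(n)) = sqrt(1636005 + (-182 + 1547)) = sqrt(1636005 + 1365) = sqrt(1637370) = 3*sqrt(181930)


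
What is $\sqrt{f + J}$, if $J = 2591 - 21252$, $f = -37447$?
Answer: $26 i \sqrt{83} \approx 236.87 i$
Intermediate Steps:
$J = -18661$
$\sqrt{f + J} = \sqrt{-37447 - 18661} = \sqrt{-56108} = 26 i \sqrt{83}$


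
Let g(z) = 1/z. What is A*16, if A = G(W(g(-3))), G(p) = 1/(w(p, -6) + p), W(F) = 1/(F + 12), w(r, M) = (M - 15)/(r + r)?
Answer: -1120/8569 ≈ -0.13070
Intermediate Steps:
w(r, M) = (-15 + M)/(2*r) (w(r, M) = (-15 + M)/((2*r)) = (-15 + M)*(1/(2*r)) = (-15 + M)/(2*r))
W(F) = 1/(12 + F)
G(p) = 1/(p - 21/(2*p)) (G(p) = 1/((-15 - 6)/(2*p) + p) = 1/((½)*(-21)/p + p) = 1/(-21/(2*p) + p) = 1/(p - 21/(2*p)))
A = -70/8569 (A = 2/((12 + 1/(-3))*(-21 + 2*(1/(12 + 1/(-3)))²)) = 2/((12 - ⅓)*(-21 + 2*(1/(12 - ⅓))²)) = 2/((35/3)*(-21 + 2*(1/(35/3))²)) = 2*(3/35)/(-21 + 2*(3/35)²) = 2*(3/35)/(-21 + 2*(9/1225)) = 2*(3/35)/(-21 + 18/1225) = 2*(3/35)/(-25707/1225) = 2*(3/35)*(-1225/25707) = -70/8569 ≈ -0.0081690)
A*16 = -70/8569*16 = -1120/8569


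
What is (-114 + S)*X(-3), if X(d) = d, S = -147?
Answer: 783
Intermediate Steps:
(-114 + S)*X(-3) = (-114 - 147)*(-3) = -261*(-3) = 783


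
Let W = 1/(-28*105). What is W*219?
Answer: -73/980 ≈ -0.074490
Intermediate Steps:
W = -1/2940 (W = -1/28*1/105 = -1/2940 ≈ -0.00034014)
W*219 = -1/2940*219 = -73/980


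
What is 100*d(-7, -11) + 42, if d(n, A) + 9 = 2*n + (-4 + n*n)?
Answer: 2242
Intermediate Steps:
d(n, A) = -13 + n**2 + 2*n (d(n, A) = -9 + (2*n + (-4 + n*n)) = -9 + (2*n + (-4 + n**2)) = -9 + (-4 + n**2 + 2*n) = -13 + n**2 + 2*n)
100*d(-7, -11) + 42 = 100*(-13 + (-7)**2 + 2*(-7)) + 42 = 100*(-13 + 49 - 14) + 42 = 100*22 + 42 = 2200 + 42 = 2242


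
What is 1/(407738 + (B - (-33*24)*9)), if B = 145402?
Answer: 1/560268 ≈ 1.7849e-6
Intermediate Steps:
1/(407738 + (B - (-33*24)*9)) = 1/(407738 + (145402 - (-33*24)*9)) = 1/(407738 + (145402 - (-792)*9)) = 1/(407738 + (145402 - 1*(-7128))) = 1/(407738 + (145402 + 7128)) = 1/(407738 + 152530) = 1/560268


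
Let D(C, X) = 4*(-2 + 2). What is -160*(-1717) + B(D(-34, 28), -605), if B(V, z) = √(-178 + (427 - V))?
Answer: 274720 + √249 ≈ 2.7474e+5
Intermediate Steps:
D(C, X) = 0 (D(C, X) = 4*0 = 0)
B(V, z) = √(249 - V)
-160*(-1717) + B(D(-34, 28), -605) = -160*(-1717) + √(249 - 1*0) = 274720 + √(249 + 0) = 274720 + √249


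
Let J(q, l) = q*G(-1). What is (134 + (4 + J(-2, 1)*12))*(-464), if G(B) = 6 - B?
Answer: 13920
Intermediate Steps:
J(q, l) = 7*q (J(q, l) = q*(6 - 1*(-1)) = q*(6 + 1) = q*7 = 7*q)
(134 + (4 + J(-2, 1)*12))*(-464) = (134 + (4 + (7*(-2))*12))*(-464) = (134 + (4 - 14*12))*(-464) = (134 + (4 - 168))*(-464) = (134 - 164)*(-464) = -30*(-464) = 13920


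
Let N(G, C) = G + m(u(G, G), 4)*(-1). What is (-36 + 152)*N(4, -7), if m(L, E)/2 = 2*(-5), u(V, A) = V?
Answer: 2784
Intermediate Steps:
m(L, E) = -20 (m(L, E) = 2*(2*(-5)) = 2*(-10) = -20)
N(G, C) = 20 + G (N(G, C) = G - 20*(-1) = G + 20 = 20 + G)
(-36 + 152)*N(4, -7) = (-36 + 152)*(20 + 4) = 116*24 = 2784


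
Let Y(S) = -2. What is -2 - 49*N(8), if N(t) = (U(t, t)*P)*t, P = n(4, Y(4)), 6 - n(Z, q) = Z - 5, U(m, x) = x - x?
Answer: -2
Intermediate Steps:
U(m, x) = 0
n(Z, q) = 11 - Z (n(Z, q) = 6 - (Z - 5) = 6 - (-5 + Z) = 6 + (5 - Z) = 11 - Z)
P = 7 (P = 11 - 1*4 = 11 - 4 = 7)
N(t) = 0 (N(t) = (0*7)*t = 0*t = 0)
-2 - 49*N(8) = -2 - 49*0 = -2 + 0 = -2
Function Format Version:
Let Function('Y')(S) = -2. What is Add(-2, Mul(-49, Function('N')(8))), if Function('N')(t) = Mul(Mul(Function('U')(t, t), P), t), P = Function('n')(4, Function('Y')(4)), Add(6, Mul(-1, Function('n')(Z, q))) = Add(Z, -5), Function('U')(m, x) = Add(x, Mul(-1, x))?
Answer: -2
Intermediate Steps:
Function('U')(m, x) = 0
Function('n')(Z, q) = Add(11, Mul(-1, Z)) (Function('n')(Z, q) = Add(6, Mul(-1, Add(Z, -5))) = Add(6, Mul(-1, Add(-5, Z))) = Add(6, Add(5, Mul(-1, Z))) = Add(11, Mul(-1, Z)))
P = 7 (P = Add(11, Mul(-1, 4)) = Add(11, -4) = 7)
Function('N')(t) = 0 (Function('N')(t) = Mul(Mul(0, 7), t) = Mul(0, t) = 0)
Add(-2, Mul(-49, Function('N')(8))) = Add(-2, Mul(-49, 0)) = Add(-2, 0) = -2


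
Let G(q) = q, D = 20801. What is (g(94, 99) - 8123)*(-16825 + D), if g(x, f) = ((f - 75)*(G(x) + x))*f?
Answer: 1743734440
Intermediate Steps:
g(x, f) = 2*f*x*(-75 + f) (g(x, f) = ((f - 75)*(x + x))*f = ((-75 + f)*(2*x))*f = (2*x*(-75 + f))*f = 2*f*x*(-75 + f))
(g(94, 99) - 8123)*(-16825 + D) = (2*99*94*(-75 + 99) - 8123)*(-16825 + 20801) = (2*99*94*24 - 8123)*3976 = (446688 - 8123)*3976 = 438565*3976 = 1743734440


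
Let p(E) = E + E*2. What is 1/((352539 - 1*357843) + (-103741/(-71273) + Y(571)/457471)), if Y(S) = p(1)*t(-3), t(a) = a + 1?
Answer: -32605330583/172891215340859 ≈ -0.00018859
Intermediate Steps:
p(E) = 3*E (p(E) = E + 2*E = 3*E)
t(a) = 1 + a
Y(S) = -6 (Y(S) = (3*1)*(1 - 3) = 3*(-2) = -6)
1/((352539 - 1*357843) + (-103741/(-71273) + Y(571)/457471)) = 1/((352539 - 1*357843) + (-103741/(-71273) - 6/457471)) = 1/((352539 - 357843) + (-103741*(-1/71273) - 6*1/457471)) = 1/(-5304 + (103741/71273 - 6/457471)) = 1/(-5304 + 47458071373/32605330583) = 1/(-172891215340859/32605330583) = -32605330583/172891215340859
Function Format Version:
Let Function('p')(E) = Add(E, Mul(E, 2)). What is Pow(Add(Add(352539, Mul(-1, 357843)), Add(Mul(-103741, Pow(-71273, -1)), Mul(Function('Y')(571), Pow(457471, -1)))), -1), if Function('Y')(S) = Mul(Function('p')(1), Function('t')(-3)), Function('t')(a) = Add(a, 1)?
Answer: Rational(-32605330583, 172891215340859) ≈ -0.00018859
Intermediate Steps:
Function('p')(E) = Mul(3, E) (Function('p')(E) = Add(E, Mul(2, E)) = Mul(3, E))
Function('t')(a) = Add(1, a)
Function('Y')(S) = -6 (Function('Y')(S) = Mul(Mul(3, 1), Add(1, -3)) = Mul(3, -2) = -6)
Pow(Add(Add(352539, Mul(-1, 357843)), Add(Mul(-103741, Pow(-71273, -1)), Mul(Function('Y')(571), Pow(457471, -1)))), -1) = Pow(Add(Add(352539, Mul(-1, 357843)), Add(Mul(-103741, Pow(-71273, -1)), Mul(-6, Pow(457471, -1)))), -1) = Pow(Add(Add(352539, -357843), Add(Mul(-103741, Rational(-1, 71273)), Mul(-6, Rational(1, 457471)))), -1) = Pow(Add(-5304, Add(Rational(103741, 71273), Rational(-6, 457471))), -1) = Pow(Add(-5304, Rational(47458071373, 32605330583)), -1) = Pow(Rational(-172891215340859, 32605330583), -1) = Rational(-32605330583, 172891215340859)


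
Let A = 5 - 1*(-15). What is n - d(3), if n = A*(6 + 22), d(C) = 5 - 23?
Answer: 578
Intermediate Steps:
d(C) = -18
A = 20 (A = 5 + 15 = 20)
n = 560 (n = 20*(6 + 22) = 20*28 = 560)
n - d(3) = 560 - 1*(-18) = 560 + 18 = 578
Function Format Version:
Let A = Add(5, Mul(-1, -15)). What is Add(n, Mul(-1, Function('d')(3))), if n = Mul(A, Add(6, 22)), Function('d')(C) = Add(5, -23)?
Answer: 578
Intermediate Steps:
Function('d')(C) = -18
A = 20 (A = Add(5, 15) = 20)
n = 560 (n = Mul(20, Add(6, 22)) = Mul(20, 28) = 560)
Add(n, Mul(-1, Function('d')(3))) = Add(560, Mul(-1, -18)) = Add(560, 18) = 578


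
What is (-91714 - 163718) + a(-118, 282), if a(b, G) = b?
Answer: -255550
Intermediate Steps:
(-91714 - 163718) + a(-118, 282) = (-91714 - 163718) - 118 = -255432 - 118 = -255550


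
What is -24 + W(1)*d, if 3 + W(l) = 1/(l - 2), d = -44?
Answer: 152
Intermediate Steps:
W(l) = -3 + 1/(-2 + l) (W(l) = -3 + 1/(l - 2) = -3 + 1/(-2 + l))
-24 + W(1)*d = -24 + ((7 - 3*1)/(-2 + 1))*(-44) = -24 + ((7 - 3)/(-1))*(-44) = -24 - 1*4*(-44) = -24 - 4*(-44) = -24 + 176 = 152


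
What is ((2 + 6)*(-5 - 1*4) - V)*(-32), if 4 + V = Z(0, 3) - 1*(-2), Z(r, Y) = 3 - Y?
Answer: 2240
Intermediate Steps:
V = -2 (V = -4 + ((3 - 1*3) - 1*(-2)) = -4 + ((3 - 3) + 2) = -4 + (0 + 2) = -4 + 2 = -2)
((2 + 6)*(-5 - 1*4) - V)*(-32) = ((2 + 6)*(-5 - 1*4) - 1*(-2))*(-32) = (8*(-5 - 4) + 2)*(-32) = (8*(-9) + 2)*(-32) = (-72 + 2)*(-32) = -70*(-32) = 2240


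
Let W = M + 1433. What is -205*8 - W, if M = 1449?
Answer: -4522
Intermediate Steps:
W = 2882 (W = 1449 + 1433 = 2882)
-205*8 - W = -205*8 - 1*2882 = -1640 - 2882 = -4522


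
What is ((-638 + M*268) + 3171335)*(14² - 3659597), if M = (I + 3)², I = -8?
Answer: -11627369759197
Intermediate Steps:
M = 25 (M = (-8 + 3)² = (-5)² = 25)
((-638 + M*268) + 3171335)*(14² - 3659597) = ((-638 + 25*268) + 3171335)*(14² - 3659597) = ((-638 + 6700) + 3171335)*(196 - 3659597) = (6062 + 3171335)*(-3659401) = 3177397*(-3659401) = -11627369759197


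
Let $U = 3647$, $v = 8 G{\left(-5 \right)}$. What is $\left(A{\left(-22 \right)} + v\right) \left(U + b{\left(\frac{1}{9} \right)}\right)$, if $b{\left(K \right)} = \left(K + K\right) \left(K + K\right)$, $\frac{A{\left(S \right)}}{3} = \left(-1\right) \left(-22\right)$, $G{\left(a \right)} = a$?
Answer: $\frac{7680686}{81} \approx 94823.0$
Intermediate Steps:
$A{\left(S \right)} = 66$ ($A{\left(S \right)} = 3 \left(\left(-1\right) \left(-22\right)\right) = 3 \cdot 22 = 66$)
$v = -40$ ($v = 8 \left(-5\right) = -40$)
$b{\left(K \right)} = 4 K^{2}$ ($b{\left(K \right)} = 2 K 2 K = 4 K^{2}$)
$\left(A{\left(-22 \right)} + v\right) \left(U + b{\left(\frac{1}{9} \right)}\right) = \left(66 - 40\right) \left(3647 + 4 \left(\frac{1}{9}\right)^{2}\right) = 26 \left(3647 + \frac{4}{81}\right) = 26 \cdot \frac{295411}{81} = \frac{7680686}{81}$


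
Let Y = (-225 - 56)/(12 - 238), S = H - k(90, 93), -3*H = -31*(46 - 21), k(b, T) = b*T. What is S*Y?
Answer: -6838135/678 ≈ -10086.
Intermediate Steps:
k(b, T) = T*b
H = 775/3 (H = -(-31)*(46 - 21)/3 = -(-31)*25/3 = -⅓*(-775) = 775/3 ≈ 258.33)
S = -24335/3 (S = 775/3 - 93*90 = 775/3 - 1*8370 = 775/3 - 8370 = -24335/3 ≈ -8111.7)
Y = 281/226 (Y = -281/(-226) = -281*(-1/226) = 281/226 ≈ 1.2434)
S*Y = -24335/3*281/226 = -6838135/678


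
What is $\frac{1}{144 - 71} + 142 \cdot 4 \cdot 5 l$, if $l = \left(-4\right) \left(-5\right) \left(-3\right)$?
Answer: $- \frac{12439199}{73} \approx -1.704 \cdot 10^{5}$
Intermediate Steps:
$l = -60$ ($l = 20 \left(-3\right) = -60$)
$\frac{1}{144 - 71} + 142 \cdot 4 \cdot 5 l = \frac{1}{144 - 71} + 142 \cdot 4 \cdot 5 \left(-60\right) = \frac{1}{73} + 142 \cdot 20 \left(-60\right) = \frac{1}{73} + 142 \left(-1200\right) = \frac{1}{73} - 170400 = - \frac{12439199}{73}$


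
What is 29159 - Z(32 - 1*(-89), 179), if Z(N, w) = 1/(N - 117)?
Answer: 116635/4 ≈ 29159.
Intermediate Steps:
Z(N, w) = 1/(-117 + N)
29159 - Z(32 - 1*(-89), 179) = 29159 - 1/(-117 + (32 - 1*(-89))) = 29159 - 1/(-117 + (32 + 89)) = 29159 - 1/(-117 + 121) = 29159 - 1/4 = 29159 - 1*¼ = 29159 - ¼ = 116635/4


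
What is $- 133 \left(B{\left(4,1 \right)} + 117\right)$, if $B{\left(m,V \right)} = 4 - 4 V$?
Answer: $-15561$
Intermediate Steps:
$- 133 \left(B{\left(4,1 \right)} + 117\right) = - 133 \left(\left(4 - 4\right) + 117\right) = - 133 \left(0 + 117\right) = \left(-133\right) 117 = -15561$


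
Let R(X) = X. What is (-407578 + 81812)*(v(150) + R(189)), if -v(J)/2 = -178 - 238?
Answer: -332607086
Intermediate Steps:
v(J) = 832 (v(J) = -2*(-178 - 238) = -2*(-416) = 832)
(-407578 + 81812)*(v(150) + R(189)) = (-407578 + 81812)*(832 + 189) = -325766*1021 = -332607086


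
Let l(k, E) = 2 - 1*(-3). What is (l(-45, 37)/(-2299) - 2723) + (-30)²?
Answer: -4191082/2299 ≈ -1823.0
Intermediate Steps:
l(k, E) = 5 (l(k, E) = 2 + 3 = 5)
(l(-45, 37)/(-2299) - 2723) + (-30)² = (5/(-2299) - 2723) + (-30)² = (5*(-1/2299) - 2723) + 900 = (-5/2299 - 2723) + 900 = -6260182/2299 + 900 = -4191082/2299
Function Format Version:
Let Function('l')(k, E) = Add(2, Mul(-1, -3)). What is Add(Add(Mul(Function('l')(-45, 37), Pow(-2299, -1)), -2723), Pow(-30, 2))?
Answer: Rational(-4191082, 2299) ≈ -1823.0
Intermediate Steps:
Function('l')(k, E) = 5 (Function('l')(k, E) = Add(2, 3) = 5)
Add(Add(Mul(Function('l')(-45, 37), Pow(-2299, -1)), -2723), Pow(-30, 2)) = Add(Add(Mul(5, Pow(-2299, -1)), -2723), Pow(-30, 2)) = Add(Add(Mul(5, Rational(-1, 2299)), -2723), 900) = Add(Add(Rational(-5, 2299), -2723), 900) = Add(Rational(-6260182, 2299), 900) = Rational(-4191082, 2299)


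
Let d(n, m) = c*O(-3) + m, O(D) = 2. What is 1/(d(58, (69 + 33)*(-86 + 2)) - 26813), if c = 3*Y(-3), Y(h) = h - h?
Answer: -1/35381 ≈ -2.8264e-5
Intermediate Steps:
Y(h) = 0
c = 0 (c = 3*0 = 0)
d(n, m) = m (d(n, m) = 0*2 + m = 0 + m = m)
1/(d(58, (69 + 33)*(-86 + 2)) - 26813) = 1/((69 + 33)*(-86 + 2) - 26813) = 1/(102*(-84) - 26813) = 1/(-8568 - 26813) = 1/(-35381) = -1/35381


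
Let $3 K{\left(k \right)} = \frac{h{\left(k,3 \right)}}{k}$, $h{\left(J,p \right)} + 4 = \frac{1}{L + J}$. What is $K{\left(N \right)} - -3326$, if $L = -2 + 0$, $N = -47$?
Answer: $\frac{22979531}{6909} \approx 3326.0$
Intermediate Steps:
$L = -2$
$h{\left(J,p \right)} = -4 + \frac{1}{-2 + J}$
$K{\left(k \right)} = \frac{9 - 4 k}{3 k \left(-2 + k\right)}$ ($K{\left(k \right)} = \frac{\frac{9 - 4 k}{-2 + k} \frac{1}{k}}{3} = \frac{\frac{1}{k} \frac{1}{-2 + k} \left(9 - 4 k\right)}{3} = \frac{9 - 4 k}{3 k \left(-2 + k\right)}$)
$K{\left(N \right)} - -3326 = \frac{9 - -188}{3 \left(-47\right) \left(-2 - 47\right)} - -3326 = \frac{1}{3} \left(- \frac{1}{47}\right) \frac{1}{-49} \left(9 + 188\right) + 3326 = \frac{1}{3} \left(- \frac{1}{47}\right) \left(- \frac{1}{49}\right) 197 + 3326 = \frac{197}{6909} + 3326 = \frac{22979531}{6909}$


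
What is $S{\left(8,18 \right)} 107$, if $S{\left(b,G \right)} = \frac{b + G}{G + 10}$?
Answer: $\frac{1391}{14} \approx 99.357$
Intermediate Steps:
$S{\left(b,G \right)} = \frac{G + b}{10 + G}$
$S{\left(8,18 \right)} 107 = \frac{18 + 8}{10 + 18} \cdot 107 = \frac{1}{28} \cdot 26 \cdot 107 = \frac{13}{14} \cdot 107 = \frac{1391}{14}$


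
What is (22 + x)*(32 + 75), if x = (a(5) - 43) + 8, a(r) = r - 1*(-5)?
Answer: -321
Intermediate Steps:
a(r) = 5 + r (a(r) = r + 5 = 5 + r)
x = -25 (x = ((5 + 5) - 43) + 8 = (10 - 43) + 8 = -33 + 8 = -25)
(22 + x)*(32 + 75) = (22 - 25)*(32 + 75) = -3*107 = -321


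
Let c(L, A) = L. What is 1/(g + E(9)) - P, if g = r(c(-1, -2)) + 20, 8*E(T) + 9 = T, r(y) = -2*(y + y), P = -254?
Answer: 6097/24 ≈ 254.04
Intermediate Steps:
r(y) = -4*y
E(T) = -9/8 + T/8
g = 24 (g = -4*(-1) + 20 = 4 + 20 = 24)
1/(g + E(9)) - P = 1/(24 + (-9/8 + (⅛)*9)) - 1*(-254) = 1/(24 + (-9/8 + 9/8)) + 254 = 1/(24 + 0) + 254 = 1/24 + 254 = 6097/24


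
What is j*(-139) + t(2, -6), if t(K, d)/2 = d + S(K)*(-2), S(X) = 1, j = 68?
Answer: -9468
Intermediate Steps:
t(K, d) = -4 + 2*d (t(K, d) = 2*(d + 1*(-2)) = 2*(d - 2) = 2*(-2 + d) = -4 + 2*d)
j*(-139) + t(2, -6) = 68*(-139) + (-4 + 2*(-6)) = -9452 + (-4 - 12) = -9452 - 16 = -9468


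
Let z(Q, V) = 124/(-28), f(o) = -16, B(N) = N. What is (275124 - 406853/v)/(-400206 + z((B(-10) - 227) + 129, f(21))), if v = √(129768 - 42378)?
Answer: -1925868/2801473 + 2847971*√9710/81606908490 ≈ -0.68401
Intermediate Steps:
z(Q, V) = -31/7 (z(Q, V) = 124*(-1/28) = -31/7)
v = 3*√9710 (v = √87390 = 3*√9710 ≈ 295.62)
(275124 - 406853/v)/(-400206 + z((B(-10) - 227) + 129, f(21))) = (275124 - 406853*√9710/29130)/(-400206 - 31/7) = (275124 - 406853*√9710/29130)/(-2801473/7) = (275124 - 406853*√9710/29130)*(-7/2801473) = -1925868/2801473 + 2847971*√9710/81606908490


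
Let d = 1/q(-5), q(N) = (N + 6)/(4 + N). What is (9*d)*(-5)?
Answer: 45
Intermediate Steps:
q(N) = (6 + N)/(4 + N)
d = -1 (d = 1/((6 - 5)/(4 - 5)) = 1/(1/(-1)) = 1/(-1*1) = 1/(-1) = -1)
(9*d)*(-5) = (9*(-1))*(-5) = -9*(-5) = 45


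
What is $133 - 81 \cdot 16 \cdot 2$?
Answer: $-2459$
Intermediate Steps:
$133 - 81 \cdot 16 \cdot 2 = 133 - 2592 = -2459$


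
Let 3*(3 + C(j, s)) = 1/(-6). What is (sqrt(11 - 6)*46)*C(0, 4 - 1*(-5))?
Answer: -1265*sqrt(5)/9 ≈ -314.29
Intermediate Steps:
C(j, s) = -55/18 (C(j, s) = -3 + (1/3)/(-6) = -3 + (1/3)*(-1/6) = -3 - 1/18 = -55/18)
(sqrt(11 - 6)*46)*C(0, 4 - 1*(-5)) = (sqrt(11 - 6)*46)*(-55/18) = (sqrt(5)*46)*(-55/18) = (46*sqrt(5))*(-55/18) = -1265*sqrt(5)/9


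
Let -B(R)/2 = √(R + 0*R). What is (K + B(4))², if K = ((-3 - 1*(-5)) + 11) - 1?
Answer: 64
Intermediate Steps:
B(R) = -2*√R (B(R) = -2*√(R + 0*R) = -2*√(R + 0) = -2*√R)
K = 12 (K = ((-3 + 5) + 11) - 1 = (2 + 11) - 1 = 13 - 1 = 12)
(K + B(4))² = (12 - 2*√4)² = (12 - 2*2)² = (12 - 4)² = 8² = 64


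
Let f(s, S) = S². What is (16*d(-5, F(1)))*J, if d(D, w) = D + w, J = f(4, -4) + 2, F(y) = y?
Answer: -1152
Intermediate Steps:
J = 18 (J = (-4)² + 2 = 16 + 2 = 18)
(16*d(-5, F(1)))*J = (16*(-5 + 1))*18 = (16*(-4))*18 = -64*18 = -1152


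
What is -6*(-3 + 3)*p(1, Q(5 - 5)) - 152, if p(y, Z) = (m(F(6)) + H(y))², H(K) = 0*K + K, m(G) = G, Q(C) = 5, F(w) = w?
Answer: -152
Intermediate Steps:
H(K) = K (H(K) = 0 + K = K)
p(y, Z) = (6 + y)²
-6*(-3 + 3)*p(1, Q(5 - 5)) - 152 = -6*(-3 + 3)*(6 + 1)² - 152 = -0*7² - 152 = -0*49 - 152 = -6*0 - 152 = 0 - 152 = -152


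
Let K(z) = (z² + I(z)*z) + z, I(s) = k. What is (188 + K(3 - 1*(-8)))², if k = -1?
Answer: 95481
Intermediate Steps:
I(s) = -1
K(z) = z² (K(z) = (z² - z) + z = z²)
(188 + K(3 - 1*(-8)))² = (188 + (3 - 1*(-8))²)² = (188 + (3 + 8)²)² = (188 + 11²)² = (188 + 121)² = 309² = 95481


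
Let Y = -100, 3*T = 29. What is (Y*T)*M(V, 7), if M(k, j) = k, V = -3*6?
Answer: 17400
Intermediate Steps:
V = -18
T = 29/3 (T = (1/3)*29 = 29/3 ≈ 9.6667)
(Y*T)*M(V, 7) = -100*29/3*(-18) = -2900/3*(-18) = 17400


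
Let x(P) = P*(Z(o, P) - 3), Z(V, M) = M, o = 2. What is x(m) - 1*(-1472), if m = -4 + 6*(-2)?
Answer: 1776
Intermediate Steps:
m = -16 (m = -4 - 12 = -16)
x(P) = P*(-3 + P) (x(P) = P*(P - 3) = P*(-3 + P))
x(m) - 1*(-1472) = -16*(-3 - 16) - 1*(-1472) = -16*(-19) + 1472 = 304 + 1472 = 1776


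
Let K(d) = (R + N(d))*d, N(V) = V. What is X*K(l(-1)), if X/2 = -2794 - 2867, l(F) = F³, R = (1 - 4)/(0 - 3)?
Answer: 0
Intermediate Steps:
R = 1 (R = -3/(-3) = -3*(-⅓) = 1)
K(d) = d*(1 + d) (K(d) = (1 + d)*d = d*(1 + d))
X = -11322 (X = 2*(-2794 - 2867) = 2*(-5661) = -11322)
X*K(l(-1)) = -11322*(-1)³*(1 + (-1)³) = -(-11322)*(1 - 1) = -(-11322)*0 = -11322*0 = 0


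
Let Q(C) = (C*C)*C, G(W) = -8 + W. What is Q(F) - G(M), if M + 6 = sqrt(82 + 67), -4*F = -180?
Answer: 91139 - sqrt(149) ≈ 91127.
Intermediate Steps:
F = 45 (F = -1/4*(-180) = 45)
M = -6 + sqrt(149) (M = -6 + sqrt(82 + 67) = -6 + sqrt(149) ≈ 6.2066)
Q(C) = C**3 (Q(C) = C**2*C = C**3)
Q(F) - G(M) = 45**3 - (-8 + (-6 + sqrt(149))) = 91125 - (-14 + sqrt(149)) = 91125 + (14 - sqrt(149)) = 91139 - sqrt(149)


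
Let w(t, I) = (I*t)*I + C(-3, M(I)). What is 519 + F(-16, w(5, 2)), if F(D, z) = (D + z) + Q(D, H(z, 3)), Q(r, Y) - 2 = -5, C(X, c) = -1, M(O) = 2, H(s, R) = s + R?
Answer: 519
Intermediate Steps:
H(s, R) = R + s
Q(r, Y) = -3 (Q(r, Y) = 2 - 5 = -3)
w(t, I) = -1 + t*I² (w(t, I) = (I*t)*I - 1 = t*I² - 1 = -1 + t*I²)
F(D, z) = -3 + D + z (F(D, z) = (D + z) - 3 = -3 + D + z)
519 + F(-16, w(5, 2)) = 519 + (-3 - 16 + (-1 + 5*2²)) = 519 + (-3 - 16 + (-1 + 5*4)) = 519 + (-3 - 16 + (-1 + 20)) = 519 + (-3 - 16 + 19) = 519 + 0 = 519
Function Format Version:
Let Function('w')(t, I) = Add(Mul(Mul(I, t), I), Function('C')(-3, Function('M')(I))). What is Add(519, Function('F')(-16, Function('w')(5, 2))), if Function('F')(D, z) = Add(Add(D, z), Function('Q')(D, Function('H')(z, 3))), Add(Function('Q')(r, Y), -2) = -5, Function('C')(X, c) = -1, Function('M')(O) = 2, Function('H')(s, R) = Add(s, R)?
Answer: 519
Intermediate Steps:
Function('H')(s, R) = Add(R, s)
Function('Q')(r, Y) = -3 (Function('Q')(r, Y) = Add(2, -5) = -3)
Function('w')(t, I) = Add(-1, Mul(t, Pow(I, 2))) (Function('w')(t, I) = Add(Mul(Mul(I, t), I), -1) = Add(Mul(t, Pow(I, 2)), -1) = Add(-1, Mul(t, Pow(I, 2))))
Function('F')(D, z) = Add(-3, D, z) (Function('F')(D, z) = Add(Add(D, z), -3) = Add(-3, D, z))
Add(519, Function('F')(-16, Function('w')(5, 2))) = Add(519, Add(-3, -16, Add(-1, Mul(5, Pow(2, 2))))) = Add(519, Add(-3, -16, Add(-1, Mul(5, 4)))) = Add(519, Add(-3, -16, Add(-1, 20))) = Add(519, Add(-3, -16, 19)) = Add(519, 0) = 519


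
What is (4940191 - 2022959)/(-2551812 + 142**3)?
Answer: 729308/77869 ≈ 9.3658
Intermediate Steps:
(4940191 - 2022959)/(-2551812 + 142**3) = 2917232/(-2551812 + 2863288) = 2917232/311476 = 2917232*(1/311476) = 729308/77869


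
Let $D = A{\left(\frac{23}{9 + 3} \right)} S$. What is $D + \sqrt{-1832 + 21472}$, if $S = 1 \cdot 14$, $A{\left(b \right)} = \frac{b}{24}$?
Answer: $\frac{161}{144} + 2 \sqrt{4910} \approx 141.26$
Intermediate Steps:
$A{\left(b \right)} = \frac{b}{24}$ ($A{\left(b \right)} = b \frac{1}{24} = \frac{b}{24}$)
$S = 14$
$D = \frac{161}{144}$ ($D = \frac{23 \frac{1}{9 + 3}}{24} \cdot 14 = \frac{23 \cdot \frac{1}{12}}{24} \cdot 14 = \frac{1}{24} \cdot \frac{23}{12} \cdot 14 = \frac{23}{288} \cdot 14 = \frac{161}{144} \approx 1.1181$)
$D + \sqrt{-1832 + 21472} = \frac{161}{144} + \sqrt{-1832 + 21472} = \frac{161}{144} + \sqrt{19640} = \frac{161}{144} + 2 \sqrt{4910}$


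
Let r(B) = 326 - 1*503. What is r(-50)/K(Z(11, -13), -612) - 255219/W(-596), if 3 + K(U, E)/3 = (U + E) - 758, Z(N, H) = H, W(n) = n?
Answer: 176884349/413028 ≈ 428.26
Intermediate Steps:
r(B) = -177 (r(B) = 326 - 503 = -177)
K(U, E) = -2283 + 3*E + 3*U (K(U, E) = -9 + 3*((U + E) - 758) = -9 + 3*((E + U) - 758) = -9 + 3*(-758 + E + U) = -9 + (-2274 + 3*E + 3*U) = -2283 + 3*E + 3*U)
r(-50)/K(Z(11, -13), -612) - 255219/W(-596) = -177/(-2283 + 3*(-612) + 3*(-13)) - 255219/(-596) = -177/(-2283 - 1836 - 39) - 255219*(-1/596) = -177/(-4158) + 255219/596 = -177*(-1/4158) + 255219/596 = 59/1386 + 255219/596 = 176884349/413028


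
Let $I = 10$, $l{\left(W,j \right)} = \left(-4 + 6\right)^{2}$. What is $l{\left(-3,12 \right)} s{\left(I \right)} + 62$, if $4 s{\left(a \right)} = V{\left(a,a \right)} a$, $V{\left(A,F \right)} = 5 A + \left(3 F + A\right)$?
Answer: $962$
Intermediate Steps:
$l{\left(W,j \right)} = 4$ ($l{\left(W,j \right)} = 2^{2} = 4$)
$V{\left(A,F \right)} = 3 F + 6 A$ ($V{\left(A,F \right)} = 5 A + \left(A + 3 F\right) = 3 F + 6 A$)
$s{\left(a \right)} = \frac{9 a^{2}}{4}$ ($s{\left(a \right)} = \frac{\left(3 a + 6 a\right) a}{4} = \frac{9 a a}{4} = \frac{9 a^{2}}{4}$)
$l{\left(-3,12 \right)} s{\left(I \right)} + 62 = 4 \frac{9 \cdot 10^{2}}{4} + 62 = 4 \cdot \frac{9}{4} \cdot 100 + 62 = 4 \cdot 225 + 62 = 900 + 62 = 962$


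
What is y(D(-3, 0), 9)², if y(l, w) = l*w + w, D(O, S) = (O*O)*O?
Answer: 54756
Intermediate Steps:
D(O, S) = O³ (D(O, S) = O²*O = O³)
y(l, w) = w + l*w
y(D(-3, 0), 9)² = (9*(1 + (-3)³))² = (9*(1 - 27))² = (9*(-26))² = (-234)² = 54756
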